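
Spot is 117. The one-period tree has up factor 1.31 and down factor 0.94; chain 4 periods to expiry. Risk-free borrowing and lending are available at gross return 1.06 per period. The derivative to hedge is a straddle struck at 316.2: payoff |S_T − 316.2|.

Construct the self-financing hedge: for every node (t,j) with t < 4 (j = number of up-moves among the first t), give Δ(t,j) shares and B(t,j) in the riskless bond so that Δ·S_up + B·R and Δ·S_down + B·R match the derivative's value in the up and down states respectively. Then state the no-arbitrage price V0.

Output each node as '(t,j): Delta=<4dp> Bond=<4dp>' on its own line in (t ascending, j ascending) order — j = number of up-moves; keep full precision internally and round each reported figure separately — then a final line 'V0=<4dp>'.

(0,0): Delta=-0.9625 Bond=246.5655
(1,0): Delta=-1.0000 Bond=265.4876
(1,1): Delta=-0.9064 Bond=252.7591
(2,0): Delta=-1.0000 Bond=281.4169
(2,1): Delta=-1.0000 Bond=281.4169
(2,2): Delta=-0.7664 Bond=239.8157
(3,0): Delta=-1.0000 Bond=298.3019
(3,1): Delta=-1.0000 Bond=298.3019
(3,2): Delta=-1.0000 Bond=298.3019
(3,3): Delta=-0.4171 Bond=162.3355
V0=133.9572

No-arbitrage ⇒ martingale measure with p* = (R−d)/(u−d) = 0.3243.
Terminal values V(4,·): V(4,0)=224.8524, V(4,1)=188.8964, V(4,2)=138.7875, V(4,3)=68.9550, V(4,4)=28.3649
(3,0): S=97.1783. Δ = (V_up−V_dn)/(S_up−S_dn) = (188.8964−224.8524)/(127.3036−91.3476) = -1.0000. V = [p*·188.8964 + (1−p*)·224.8524]/1.06 = 201.1236. B = V − Δ·S = 298.3019.
(3,1): S=135.4294. Δ = (V_up−V_dn)/(S_up−S_dn) = (138.7875−188.8964)/(177.4125−127.3036) = -1.0000. V = [p*·138.7875 + (1−p*)·188.8964]/1.06 = 162.8725. B = V − Δ·S = 298.3019.
(3,2): S=188.7367. Δ = (V_up−V_dn)/(S_up−S_dn) = (68.9550−138.7875)/(247.2450−177.4125) = -1.0000. V = [p*·68.9550 + (1−p*)·138.7875]/1.06 = 109.5652. B = V − Δ·S = 298.3019.
(3,3): S=263.0266. Δ = (V_up−V_dn)/(S_up−S_dn) = (28.3649−68.9550)/(344.5649−247.2450) = -0.4171. V = [p*·28.3649 + (1−p*)·68.9550]/1.06 = 52.6327. B = V − Δ·S = 162.3355.
(2,0): S=103.3812. Δ = (V_up−V_dn)/(S_up−S_dn) = (162.8725−201.1236)/(135.4294−97.1783) = -1.0000. V = [p*·162.8725 + (1−p*)·201.1236]/1.06 = 178.0357. B = V − Δ·S = 281.4169.
(2,1): S=144.0738. Δ = (V_up−V_dn)/(S_up−S_dn) = (109.5652−162.8725)/(188.7367−135.4294) = -1.0000. V = [p*·109.5652 + (1−p*)·162.8725]/1.06 = 137.3431. B = V − Δ·S = 281.4169.
(2,2): S=200.7837. Δ = (V_up−V_dn)/(S_up−S_dn) = (52.6327−109.5652)/(263.0266−188.7367) = -0.7664. V = [p*·52.6327 + (1−p*)·109.5652]/1.06 = 85.9440. B = V − Δ·S = 239.8157.
(1,0): S=109.9800. Δ = (V_up−V_dn)/(S_up−S_dn) = (137.3431−178.0357)/(144.0738−103.3812) = -1.0000. V = [p*·137.3431 + (1−p*)·178.0357]/1.06 = 155.5076. B = V − Δ·S = 265.4876.
(1,1): S=153.2700. Δ = (V_up−V_dn)/(S_up−S_dn) = (85.9440−137.3431)/(200.7837−144.0738) = -0.9064. V = [p*·85.9440 + (1−p*)·137.3431]/1.06 = 113.8425. B = V − Δ·S = 252.7591.
(0,0): S=117.0000. Δ = (V_up−V_dn)/(S_up−S_dn) = (113.8425−155.5076)/(153.2700−109.9800) = -0.9625. V = [p*·113.8425 + (1−p*)·155.5076]/1.06 = 133.9572. B = V − Δ·S = 246.5655.
Self-financing check: at every node Δ·S+B equals the discounted successor values.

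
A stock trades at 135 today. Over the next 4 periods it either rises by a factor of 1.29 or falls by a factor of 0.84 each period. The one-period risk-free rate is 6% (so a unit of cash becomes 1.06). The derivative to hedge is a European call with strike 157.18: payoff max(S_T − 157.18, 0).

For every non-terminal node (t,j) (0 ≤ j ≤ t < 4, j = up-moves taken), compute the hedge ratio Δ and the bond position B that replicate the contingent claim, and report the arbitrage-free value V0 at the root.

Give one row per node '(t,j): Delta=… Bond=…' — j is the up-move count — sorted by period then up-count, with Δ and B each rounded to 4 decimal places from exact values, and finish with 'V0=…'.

(0,0): Delta=0.6478 Bond=-60.9325
(1,0): Delta=0.3656 Bond=-32.5888
(1,1): Delta=0.8399 Bond=-98.0427
(2,0): Delta=0.0144 Bond=-1.0847
(2,1): Delta=0.6048 Bond=-69.5245
(2,2): Delta=1.0000 Bond=-139.8896
(3,0): Delta=0.0000 Bond=0.0000
(3,1): Delta=0.0242 Bond=-2.3518
(3,2): Delta=1.0000 Bond=-148.2830
(3,3): Delta=1.0000 Bond=-148.2830
V0=26.5221

The replicating-portfolio and risk-neutral prices coincide; use p* = (1.06−0.84)/(1.29−0.84) = 0.4889 for the latter.
Terminal payoffs: V(4,0)=0.0000, V(4,1)=0.0000, V(4,2)=1.3355, V(4,3)=86.2545, V(4,4)=216.6659
Node (3,0) S=80.0150: V=(p*·0.0000+(1−p*)·0.0000)/1.06=0.0000; Δ=(0.0000−0.0000)/(103.2194−67.2126)=0.0000; B=V−Δ·S=0.0000
Node (3,1) S=122.8802: V=(p*·1.3355+(1−p*)·0.0000)/1.06=0.6160; Δ=(1.3355−0.0000)/(158.5155−103.2194)=0.0242; B=V−Δ·S=-2.3518
Node (3,2) S=188.7089: V=(p*·86.2545+(1−p*)·1.3355)/1.06=40.4259; Δ=(86.2545−1.3355)/(243.4345−158.5155)=1.0000; B=V−Δ·S=-148.2830
Node (3,3) S=289.8030: V=(p*·216.6659+(1−p*)·86.2545)/1.06=141.5200; Δ=(216.6659−86.2545)/(373.8459−243.4345)=1.0000; B=V−Δ·S=-148.2830
Node (2,0) S=95.2560: V=(p*·0.6160+(1−p*)·0.0000)/1.06=0.2841; Δ=(0.6160−0.0000)/(122.8802−80.0150)=0.0144; B=V−Δ·S=-1.0847
Node (2,1) S=146.2860: V=(p*·40.4259+(1−p*)·0.6160)/1.06=18.9421; Δ=(40.4259−0.6160)/(188.7089−122.8802)=0.6048; B=V−Δ·S=-69.5245
Node (2,2) S=224.6535: V=(p*·141.5200+(1−p*)·40.4259)/1.06=84.7639; Δ=(141.5200−40.4259)/(289.8030−188.7089)=1.0000; B=V−Δ·S=-139.8896
Node (1,0) S=113.4000: V=(p*·18.9421+(1−p*)·0.2841)/1.06=8.8734; Δ=(18.9421−0.2841)/(146.2860−95.2560)=0.3656; B=V−Δ·S=-32.5888
Node (1,1) S=174.1500: V=(p*·84.7639+(1−p*)·18.9421)/1.06=48.2279; Δ=(84.7639−18.9421)/(224.6535−146.2860)=0.8399; B=V−Δ·S=-98.0427
Node (0,0) S=135.0000: V=(p*·48.2279+(1−p*)·8.8734)/1.06=26.5221; Δ=(48.2279−8.8734)/(174.1500−113.4000)=0.6478; B=V−Δ·S=-60.9325
Each (Δ,B) replicates both successor values, so the strategy is self-financing and V0 is arbitrage-free.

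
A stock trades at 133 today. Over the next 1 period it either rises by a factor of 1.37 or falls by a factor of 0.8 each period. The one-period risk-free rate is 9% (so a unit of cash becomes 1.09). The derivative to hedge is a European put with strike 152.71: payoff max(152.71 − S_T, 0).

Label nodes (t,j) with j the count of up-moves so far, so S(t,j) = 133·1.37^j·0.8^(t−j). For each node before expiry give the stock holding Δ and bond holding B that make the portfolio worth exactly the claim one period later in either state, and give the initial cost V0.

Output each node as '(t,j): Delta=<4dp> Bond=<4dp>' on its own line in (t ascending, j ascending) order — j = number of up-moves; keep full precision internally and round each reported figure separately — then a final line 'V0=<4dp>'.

Risk-neutral probability p* = (R−d)/(u−d) = (1.09−0.8)/(1.37−0.8) = 0.5088.
Terminal values V(1,·): V(1,0)=46.3100, V(1,1)=0.0000
(0,0): S=133.0000. Δ = (V_up−V_dn)/(S_up−S_dn) = (0.0000−46.3100)/(182.2100−106.4000) = -0.6109. V = [p*·0.0000 + (1−p*)·46.3100]/1.09 = 20.8704. B = V − Δ·S = 102.1160.
Each (Δ,B) replicates both successor values, so the strategy is self-financing and V0 is arbitrage-free.

(0,0): Delta=-0.6109 Bond=102.1160
V0=20.8704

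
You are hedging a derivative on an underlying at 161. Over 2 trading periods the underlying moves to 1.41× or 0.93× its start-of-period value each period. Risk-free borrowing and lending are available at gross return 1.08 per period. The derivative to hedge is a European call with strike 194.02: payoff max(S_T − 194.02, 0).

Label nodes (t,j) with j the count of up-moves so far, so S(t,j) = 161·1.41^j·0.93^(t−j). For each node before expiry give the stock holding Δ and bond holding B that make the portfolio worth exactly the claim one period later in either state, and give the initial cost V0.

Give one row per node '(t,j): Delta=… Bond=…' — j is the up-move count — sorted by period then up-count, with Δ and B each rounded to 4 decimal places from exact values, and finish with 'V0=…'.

Under the risk-neutral measure, an up-move has probability p* = (R−d)/(u−d) = 0.3125 and values discount at R = 1.08.
Payoff layer (t=2): V(2,0)=0.0000, V(2,1)=17.0993, V(2,2)=126.0641
(1,0): S=149.7300. Δ = (V_up−V_dn)/(S_up−S_dn) = (17.0993−0.0000)/(211.1193−139.2489) = 0.2379. V = [p*·17.0993 + (1−p*)·0.0000]/1.08 = 4.9477. B = V − Δ·S = -30.6758.
(1,1): S=227.0100. Δ = (V_up−V_dn)/(S_up−S_dn) = (126.0641−17.0993)/(320.0841−211.1193) = 1.0000. V = [p*·126.0641 + (1−p*)·17.0993]/1.08 = 47.3619. B = V − Δ·S = -179.6481.
(0,0): S=161.0000. Δ = (V_up−V_dn)/(S_up−S_dn) = (47.3619−4.9477)/(227.0100−149.7300) = 0.5488. V = [p*·47.3619 + (1−p*)·4.9477]/1.08 = 16.8538. B = V − Δ·S = -71.5090.
Self-financing check: at every node Δ·S+B equals the discounted successor values.

(0,0): Delta=0.5488 Bond=-71.5090
(1,0): Delta=0.2379 Bond=-30.6758
(1,1): Delta=1.0000 Bond=-179.6481
V0=16.8538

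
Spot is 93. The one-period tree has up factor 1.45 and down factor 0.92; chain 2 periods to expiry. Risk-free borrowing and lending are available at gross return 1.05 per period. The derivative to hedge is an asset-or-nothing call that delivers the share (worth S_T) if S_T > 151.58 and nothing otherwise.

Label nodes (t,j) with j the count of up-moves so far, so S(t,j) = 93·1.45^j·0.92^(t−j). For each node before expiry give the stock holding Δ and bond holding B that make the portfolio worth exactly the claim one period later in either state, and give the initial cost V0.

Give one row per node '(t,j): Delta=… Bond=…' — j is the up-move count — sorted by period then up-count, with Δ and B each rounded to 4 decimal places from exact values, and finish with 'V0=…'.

(0,0): Delta=0.9267 Bond=-75.5127
(1,0): Delta=0.0000 Bond=0.0000
(1,1): Delta=2.7358 Bond=-323.2523
V0=10.6703

The replicating-portfolio and risk-neutral prices coincide; use p* = (1.05−0.92)/(1.45−0.92) = 0.2453 for the latter.
Payoff layer (t=2): V(2,0)=0.0000, V(2,1)=0.0000, V(2,2)=195.5325
(1,0): S=85.5600. Δ = (V_up−V_dn)/(S_up−S_dn) = (0.0000−0.0000)/(124.0620−78.7152) = 0.0000. V = [p*·0.0000 + (1−p*)·0.0000]/1.05 = 0.0000. B = V − Δ·S = 0.0000.
(1,1): S=134.8500. Δ = (V_up−V_dn)/(S_up−S_dn) = (195.5325−0.0000)/(195.5325−124.0620) = 2.7358. V = [p*·195.5325 + (1−p*)·0.0000]/1.05 = 45.6770. B = V − Δ·S = -323.2523.
(0,0): S=93.0000. Δ = (V_up−V_dn)/(S_up−S_dn) = (45.6770−0.0000)/(134.8500−85.5600) = 0.9267. V = [p*·45.6770 + (1−p*)·0.0000]/1.05 = 10.6703. B = V − Δ·S = -75.5127.
Self-financing check: at every node Δ·S+B equals the discounted successor values.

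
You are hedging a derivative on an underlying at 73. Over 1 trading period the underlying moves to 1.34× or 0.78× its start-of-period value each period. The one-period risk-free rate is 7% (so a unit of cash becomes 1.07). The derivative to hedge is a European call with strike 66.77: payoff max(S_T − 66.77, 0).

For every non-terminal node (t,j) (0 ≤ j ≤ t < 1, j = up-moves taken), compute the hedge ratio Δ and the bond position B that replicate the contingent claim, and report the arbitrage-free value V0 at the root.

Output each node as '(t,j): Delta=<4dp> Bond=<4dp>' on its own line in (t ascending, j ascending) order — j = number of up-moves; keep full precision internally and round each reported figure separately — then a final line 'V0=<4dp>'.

(0,0): Delta=0.7595 Bond=-40.4189
V0=15.0275

The replicating-portfolio and risk-neutral prices coincide; use p* = (1.07−0.78)/(1.34−0.78) = 0.5179 for the latter.
Terminal payoffs: V(1,0)=0.0000, V(1,1)=31.0500
Node (0,0) S=73.0000: V=(p*·31.0500+(1−p*)·0.0000)/1.07=15.0275; Δ=(31.0500−0.0000)/(97.8200−56.9400)=0.7595; B=V−Δ·S=-40.4189
Each (Δ,B) replicates both successor values, so the strategy is self-financing and V0 is arbitrage-free.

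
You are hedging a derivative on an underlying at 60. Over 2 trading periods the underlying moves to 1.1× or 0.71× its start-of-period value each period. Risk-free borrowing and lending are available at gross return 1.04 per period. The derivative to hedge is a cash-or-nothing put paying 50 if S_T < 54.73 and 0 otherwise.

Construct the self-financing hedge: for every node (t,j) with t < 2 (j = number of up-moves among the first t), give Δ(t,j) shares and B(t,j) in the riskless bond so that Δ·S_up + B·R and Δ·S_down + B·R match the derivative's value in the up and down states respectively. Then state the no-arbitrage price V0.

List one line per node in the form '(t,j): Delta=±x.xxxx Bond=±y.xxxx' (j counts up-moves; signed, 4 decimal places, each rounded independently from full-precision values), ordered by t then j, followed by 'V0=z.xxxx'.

The replicating-portfolio and risk-neutral prices coincide; use p* = (1.04−0.71)/(1.1−0.71) = 0.8462 for the latter.
Payoff layer (t=2): V(2,0)=50.0000, V(2,1)=50.0000, V(2,2)=0.0000
  t=1,j=0: stock 42.6000 → up 46.8600 (V=50.0000), down 30.2460 (V=50.0000). Price 48.0769; hedge Δ=0.0000, bond B=48.0769.
  t=1,j=1: stock 66.0000 → up 72.6000 (V=0.0000), down 46.8600 (V=50.0000). Price 7.3964; hedge Δ=-1.9425, bond B=135.6016.
  t=0,j=0: stock 60.0000 → up 66.0000 (V=7.3964), down 42.6000 (V=48.0769). Price 13.1298; hedge Δ=-1.7385, bond B=117.4387.
Self-financing check: at every node Δ·S+B equals the discounted successor values.

(0,0): Delta=-1.7385 Bond=117.4387
(1,0): Delta=0.0000 Bond=48.0769
(1,1): Delta=-1.9425 Bond=135.6016
V0=13.1298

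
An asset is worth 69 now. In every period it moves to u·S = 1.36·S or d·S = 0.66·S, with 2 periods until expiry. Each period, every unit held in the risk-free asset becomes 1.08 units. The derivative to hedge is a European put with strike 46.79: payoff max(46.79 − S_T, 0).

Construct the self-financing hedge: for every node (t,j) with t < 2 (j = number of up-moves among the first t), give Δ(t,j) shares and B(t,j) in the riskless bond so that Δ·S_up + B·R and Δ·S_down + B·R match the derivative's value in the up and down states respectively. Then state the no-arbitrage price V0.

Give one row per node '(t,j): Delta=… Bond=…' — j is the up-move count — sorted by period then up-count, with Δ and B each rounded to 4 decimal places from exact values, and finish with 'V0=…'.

(0,0): Delta=-0.1283 Bond=11.1492
(1,0): Delta=-0.5249 Bond=30.1028
(1,1): Delta=0.0000 Bond=0.0000
V0=2.2954

The replicating-portfolio and risk-neutral prices coincide; use p* = (1.08−0.66)/(1.36−0.66) = 0.6000 for the latter.
At expiry t=2: V(2,0)=16.7336, V(2,1)=0.0000, V(2,2)=0.0000
  t=1,j=0: stock 45.5400 → up 61.9344 (V=0.0000), down 30.0564 (V=16.7336). Price 6.1976; hedge Δ=-0.5249, bond B=30.1028.
  t=1,j=1: stock 93.8400 → up 127.6224 (V=0.0000), down 61.9344 (V=0.0000). Price 0.0000; hedge Δ=0.0000, bond B=0.0000.
  t=0,j=0: stock 69.0000 → up 93.8400 (V=0.0000), down 45.5400 (V=6.1976). Price 2.2954; hedge Δ=-0.1283, bond B=11.1492.
Check: Δ(0,0)·S0 + B(0,0) = 2.2954 = V0.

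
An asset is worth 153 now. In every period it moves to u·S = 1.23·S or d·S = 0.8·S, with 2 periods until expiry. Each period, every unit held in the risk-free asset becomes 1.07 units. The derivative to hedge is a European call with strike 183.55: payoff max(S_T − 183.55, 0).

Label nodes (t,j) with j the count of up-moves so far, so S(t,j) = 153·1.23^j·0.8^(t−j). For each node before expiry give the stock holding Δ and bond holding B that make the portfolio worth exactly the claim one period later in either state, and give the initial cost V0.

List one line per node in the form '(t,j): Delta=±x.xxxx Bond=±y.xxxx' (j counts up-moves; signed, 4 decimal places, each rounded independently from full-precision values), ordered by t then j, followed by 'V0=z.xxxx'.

Since d<R<u, set p* = (R−d)/(u−d) = 0.6279; price each node as the discounted p*-expectation of its children.
Terminal values V(2,·): V(2,0)=0.0000, V(2,1)=0.0000, V(2,2)=47.9237
Node (1,0) S=122.4000: V=(p*·0.0000+(1−p*)·0.0000)/1.07=0.0000; Δ=(0.0000−0.0000)/(150.5520−97.9200)=0.0000; B=V−Δ·S=0.0000
Node (1,1) S=188.1900: V=(p*·47.9237+(1−p*)·0.0000)/1.07=28.1230; Δ=(47.9237−0.0000)/(231.4737−150.5520)=0.5922; B=V−Δ·S=-83.3275
Node (0,0) S=153.0000: V=(p*·28.1230+(1−p*)·0.0000)/1.07=16.5034; Δ=(28.1230−0.0000)/(188.1900−122.4000)=0.4275; B=V−Δ·S=-48.8990
The time-0 hedge costs 16.5034, which is the no-arbitrage price.

(0,0): Delta=0.4275 Bond=-48.8990
(1,0): Delta=0.0000 Bond=0.0000
(1,1): Delta=0.5922 Bond=-83.3275
V0=16.5034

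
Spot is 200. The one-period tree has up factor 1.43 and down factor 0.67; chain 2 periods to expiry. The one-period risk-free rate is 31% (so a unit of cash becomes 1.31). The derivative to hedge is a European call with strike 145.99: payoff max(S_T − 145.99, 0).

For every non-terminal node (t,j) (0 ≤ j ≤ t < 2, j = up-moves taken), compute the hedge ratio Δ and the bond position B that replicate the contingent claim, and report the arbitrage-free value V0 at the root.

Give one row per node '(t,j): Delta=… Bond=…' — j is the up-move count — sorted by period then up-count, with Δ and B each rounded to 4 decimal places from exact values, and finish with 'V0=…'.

Risk-neutral probability p* = (R−d)/(u−d) = (1.31−0.67)/(1.43−0.67) = 0.8421.
At expiry t=2: V(2,0)=0.0000, V(2,1)=45.6300, V(2,2)=262.9900
(1,0): S=134.0000. Δ = (V_up−V_dn)/(S_up−S_dn) = (45.6300−0.0000)/(191.6200−89.7800) = 0.4481. V = [p*·45.6300 + (1−p*)·0.0000]/1.31 = 29.3323. B = V − Δ·S = -30.7072.
(1,1): S=286.0000. Δ = (V_up−V_dn)/(S_up−S_dn) = (262.9900−45.6300)/(408.9800−191.6200) = 1.0000. V = [p*·262.9900 + (1−p*)·45.6300]/1.31 = 174.5573. B = V − Δ·S = -111.4427.
(0,0): S=200.0000. Δ = (V_up−V_dn)/(S_up−S_dn) = (174.5573−29.3323)/(286.0000−134.0000) = 0.9554. V = [p*·174.5573 + (1−p*)·29.3323]/1.31 = 115.7458. B = V − Δ·S = -75.3397.
Self-financing check: at every node Δ·S+B equals the discounted successor values.

(0,0): Delta=0.9554 Bond=-75.3397
(1,0): Delta=0.4481 Bond=-30.7072
(1,1): Delta=1.0000 Bond=-111.4427
V0=115.7458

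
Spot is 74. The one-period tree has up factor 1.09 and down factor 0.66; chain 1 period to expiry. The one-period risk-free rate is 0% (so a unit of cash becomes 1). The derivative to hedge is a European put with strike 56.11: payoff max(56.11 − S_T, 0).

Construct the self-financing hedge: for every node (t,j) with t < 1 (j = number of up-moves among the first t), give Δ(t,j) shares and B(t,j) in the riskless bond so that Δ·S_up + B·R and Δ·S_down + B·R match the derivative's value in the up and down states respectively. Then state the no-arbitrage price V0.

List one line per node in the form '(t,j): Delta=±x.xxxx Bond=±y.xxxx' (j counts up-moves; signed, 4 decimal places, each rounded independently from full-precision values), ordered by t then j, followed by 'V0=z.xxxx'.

The replicating-portfolio and risk-neutral prices coincide; use p* = (1−0.66)/(1.09−0.66) = 0.7907 for the latter.
Terminal values V(1,·): V(1,0)=7.2700, V(1,1)=0.0000
Node (0,0) S=74.0000: V=(p*·0.0000+(1−p*)·7.2700)/1=1.5216; Δ=(0.0000−7.2700)/(80.6600−48.8400)=-0.2285; B=V−Δ·S=18.4286
Each (Δ,B) replicates both successor values, so the strategy is self-financing and V0 is arbitrage-free.

(0,0): Delta=-0.2285 Bond=18.4286
V0=1.5216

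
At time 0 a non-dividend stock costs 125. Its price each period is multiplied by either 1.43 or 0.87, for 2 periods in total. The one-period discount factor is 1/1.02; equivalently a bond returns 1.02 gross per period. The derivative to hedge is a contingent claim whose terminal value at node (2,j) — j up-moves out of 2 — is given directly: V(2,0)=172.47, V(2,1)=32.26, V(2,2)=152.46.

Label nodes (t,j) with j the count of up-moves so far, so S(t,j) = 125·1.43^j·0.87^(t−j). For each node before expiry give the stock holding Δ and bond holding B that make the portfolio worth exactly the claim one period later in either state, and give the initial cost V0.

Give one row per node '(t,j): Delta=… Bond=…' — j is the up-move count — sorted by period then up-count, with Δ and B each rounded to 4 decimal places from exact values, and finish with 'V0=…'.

(0,0): Delta=-0.9868 Bond=234.8849
(1,0): Delta=-2.3023 Bond=382.6434
(1,1): Delta=1.2008 Bond=-151.4503
V0=111.5352

The replicating-portfolio and risk-neutral prices coincide; use p* = (1.02−0.87)/(1.43−0.87) = 0.2679 for the latter.
Terminal values V(2,·): V(2,0)=172.4700, V(2,1)=32.2600, V(2,2)=152.4600
(1,0): S=108.7500. Δ = (V_up−V_dn)/(S_up−S_dn) = (32.2600−172.4700)/(155.5125−94.6125) = -2.3023. V = [p*·32.2600 + (1−p*)·172.4700]/1.02 = 132.2684. B = V − Δ·S = 382.6434.
(1,1): S=178.7500. Δ = (V_up−V_dn)/(S_up−S_dn) = (152.4600−32.2600)/(255.6125−155.5125) = 1.2008. V = [p*·152.4600 + (1−p*)·32.2600]/1.02 = 63.1926. B = V − Δ·S = -151.4503.
(0,0): S=125.0000. Δ = (V_up−V_dn)/(S_up−S_dn) = (63.1926−132.2684)/(178.7500−108.7500) = -0.9868. V = [p*·63.1926 + (1−p*)·132.2684]/1.02 = 111.5352. B = V − Δ·S = 234.8849.
Each (Δ,B) replicates both successor values, so the strategy is self-financing and V0 is arbitrage-free.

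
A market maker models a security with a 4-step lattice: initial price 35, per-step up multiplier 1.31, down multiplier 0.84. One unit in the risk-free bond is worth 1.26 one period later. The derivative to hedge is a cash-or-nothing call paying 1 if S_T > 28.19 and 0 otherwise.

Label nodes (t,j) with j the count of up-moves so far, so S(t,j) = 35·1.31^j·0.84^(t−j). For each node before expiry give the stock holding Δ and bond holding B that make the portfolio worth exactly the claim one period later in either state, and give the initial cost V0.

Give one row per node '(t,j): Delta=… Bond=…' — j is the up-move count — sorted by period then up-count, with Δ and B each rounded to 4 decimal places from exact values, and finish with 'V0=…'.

(0,0): Delta=0.0009 Bond=0.3627
(1,0): Delta=0.0087 Bond=0.2293
(1,1): Delta=0.0003 Bond=0.4841
(2,0): Delta=0.0611 Bond=-1.0060
(2,1): Delta=0.0047 Bond=0.4431
(2,2): Delta=0.0000 Bond=0.6299
(3,0): Delta=0.0000 Bond=0.0000
(3,1): Delta=0.0658 Bond=-1.4184
(3,2): Delta=0.0000 Bond=0.7937
(3,3): Delta=0.0000 Bond=0.7937
V0=0.3950

Since d<R<u, set p* = (R−d)/(u−d) = 0.8936; price each node as the discounted p*-expectation of its children.
Terminal payoffs: V(4,0)=0.0000, V(4,1)=0.0000, V(4,2)=1.0000, V(4,3)=1.0000, V(4,4)=1.0000
Node (3,0) S=20.7446: V=(p*·0.0000+(1−p*)·0.0000)/1.26=0.0000; Δ=(0.0000−0.0000)/(27.1755−17.4255)=0.0000; B=V−Δ·S=0.0000
Node (3,1) S=32.3518: V=(p*·1.0000+(1−p*)·0.0000)/1.26=0.7092; Δ=(1.0000−0.0000)/(42.3808−27.1755)=0.0658; B=V−Δ·S=-1.4184
Node (3,2) S=50.4533: V=(p*·1.0000+(1−p*)·1.0000)/1.26=0.7937; Δ=(1.0000−1.0000)/(66.0939−42.3808)=0.0000; B=V−Δ·S=0.7937
Node (3,3) S=78.6832: V=(p*·1.0000+(1−p*)·1.0000)/1.26=0.7937; Δ=(1.0000−1.0000)/(103.0750−66.0939)=0.0000; B=V−Δ·S=0.7937
Node (2,0) S=24.6960: V=(p*·0.7092+(1−p*)·0.0000)/1.26=0.5030; Δ=(0.7092−0.0000)/(32.3518−20.7446)=0.0611; B=V−Δ·S=-1.0060
Node (2,1) S=38.5140: V=(p*·0.7937+(1−p*)·0.7092)/1.26=0.6228; Δ=(0.7937−0.7092)/(50.4533−32.3518)=0.0047; B=V−Δ·S=0.4431
Node (2,2) S=60.0635: V=(p*·0.7937+(1−p*)·0.7937)/1.26=0.6299; Δ=(0.7937−0.7937)/(78.6832−50.4533)=0.0000; B=V−Δ·S=0.6299
Node (1,0) S=29.4000: V=(p*·0.6228+(1−p*)·0.5030)/1.26=0.4841; Δ=(0.6228−0.5030)/(38.5140−24.6960)=0.0087; B=V−Δ·S=0.2293
Node (1,1) S=45.8500: V=(p*·0.6299+(1−p*)·0.6228)/1.26=0.4993; Δ=(0.6299−0.6228)/(60.0635−38.5140)=0.0003; B=V−Δ·S=0.4841
Node (0,0) S=35.0000: V=(p*·0.4993+(1−p*)·0.4841)/1.26=0.3950; Δ=(0.4993−0.4841)/(45.8500−29.4000)=0.0009; B=V−Δ·S=0.3627
Root portfolio cost Δ·35+B reproduces V0=0.3950.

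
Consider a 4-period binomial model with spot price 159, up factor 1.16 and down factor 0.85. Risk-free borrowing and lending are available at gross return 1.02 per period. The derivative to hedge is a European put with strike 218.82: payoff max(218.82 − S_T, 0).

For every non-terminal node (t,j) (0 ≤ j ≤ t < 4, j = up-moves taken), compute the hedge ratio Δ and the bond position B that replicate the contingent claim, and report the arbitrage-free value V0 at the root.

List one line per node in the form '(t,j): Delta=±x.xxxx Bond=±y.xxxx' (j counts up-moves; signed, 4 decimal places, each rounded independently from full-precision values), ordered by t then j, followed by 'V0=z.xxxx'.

No-arbitrage ⇒ martingale measure with p* = (R−d)/(u−d) = 0.5484.
Terminal values V(4,·): V(4,0)=135.8210, V(4,1)=105.5508, V(4,2)=64.2408, V(4,3)=7.8649, V(4,4)=0.0000
  t=3,j=0: stock 97.6459 → up 113.2692 (V=105.5508), down 82.9990 (V=135.8210). Price 116.8835; hedge Δ=-1.0000, bond B=214.5294.
  t=3,j=1: stock 133.2579 → up 154.5792 (V=64.2408), down 113.2692 (V=105.5508). Price 81.2715; hedge Δ=-1.0000, bond B=214.5294.
  t=3,j=2: stock 181.8578 → up 210.9551 (V=7.8649), down 154.5792 (V=64.2408). Price 32.6716; hedge Δ=-1.0000, bond B=214.5294.
  t=3,j=3: stock 248.1825 → up 287.8917 (V=0.0000), down 210.9551 (V=7.8649). Price 3.4822; hedge Δ=-0.1022, bond B=28.8529.
  t=2,j=0: stock 114.8775 → up 133.2579 (V=81.2715), down 97.6459 (V=116.8835). Price 95.4455; hedge Δ=-1.0000, bond B=210.3230.
  t=2,j=1: stock 156.7740 → up 181.8578 (V=32.6716), down 133.2579 (V=81.2715). Price 53.5490; hedge Δ=-1.0000, bond B=210.3230.
  t=2,j=2: stock 213.9504 → up 248.1825 (V=3.4822), down 181.8578 (V=32.6716). Price 16.3378; hedge Δ=-0.4401, bond B=110.4969.
  t=1,j=0: stock 135.1500 → up 156.7740 (V=53.5490), down 114.8775 (V=95.4455). Price 71.0490; hedge Δ=-1.0000, bond B=206.1990.
  t=1,j=1: stock 184.4400 → up 213.9504 (V=16.3378), down 156.7740 (V=53.5490). Price 32.4930; hedge Δ=-0.6508, bond B=152.5290.
  t=0,j=0: stock 159.0000 → up 184.4400 (V=32.4930), down 135.1500 (V=71.0490). Price 48.9268; hedge Δ=-0.7822, bond B=173.3011.
Each (Δ,B) replicates both successor values, so the strategy is self-financing and V0 is arbitrage-free.

(0,0): Delta=-0.7822 Bond=173.3011
(1,0): Delta=-1.0000 Bond=206.1990
(1,1): Delta=-0.6508 Bond=152.5290
(2,0): Delta=-1.0000 Bond=210.3230
(2,1): Delta=-1.0000 Bond=210.3230
(2,2): Delta=-0.4401 Bond=110.4969
(3,0): Delta=-1.0000 Bond=214.5294
(3,1): Delta=-1.0000 Bond=214.5294
(3,2): Delta=-1.0000 Bond=214.5294
(3,3): Delta=-0.1022 Bond=28.8529
V0=48.9268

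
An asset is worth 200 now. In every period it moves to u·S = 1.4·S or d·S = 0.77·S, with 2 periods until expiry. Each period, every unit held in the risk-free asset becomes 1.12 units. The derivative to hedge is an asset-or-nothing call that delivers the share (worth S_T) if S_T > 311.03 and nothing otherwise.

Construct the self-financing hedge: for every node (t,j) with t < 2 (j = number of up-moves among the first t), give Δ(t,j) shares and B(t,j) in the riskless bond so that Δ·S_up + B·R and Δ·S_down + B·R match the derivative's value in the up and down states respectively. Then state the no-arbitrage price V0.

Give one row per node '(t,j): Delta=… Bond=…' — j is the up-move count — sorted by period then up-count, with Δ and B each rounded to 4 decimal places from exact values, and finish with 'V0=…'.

Under the risk-neutral measure, an up-move has probability p* = (R−d)/(u−d) = 0.5556 and values discount at R = 1.12.
At expiry t=2: V(2,0)=0.0000, V(2,1)=0.0000, V(2,2)=392.0000
Node (1,0) S=154.0000: V=(p*·0.0000+(1−p*)·0.0000)/1.12=0.0000; Δ=(0.0000−0.0000)/(215.6000−118.5800)=0.0000; B=V−Δ·S=0.0000
Node (1,1) S=280.0000: V=(p*·392.0000+(1−p*)·0.0000)/1.12=194.4444; Δ=(392.0000−0.0000)/(392.0000−215.6000)=2.2222; B=V−Δ·S=-427.7778
Node (0,0) S=200.0000: V=(p*·194.4444+(1−p*)·0.0000)/1.12=96.4506; Δ=(194.4444−0.0000)/(280.0000−154.0000)=1.5432; B=V−Δ·S=-212.1914
Each (Δ,B) replicates both successor values, so the strategy is self-financing and V0 is arbitrage-free.

(0,0): Delta=1.5432 Bond=-212.1914
(1,0): Delta=0.0000 Bond=0.0000
(1,1): Delta=2.2222 Bond=-427.7778
V0=96.4506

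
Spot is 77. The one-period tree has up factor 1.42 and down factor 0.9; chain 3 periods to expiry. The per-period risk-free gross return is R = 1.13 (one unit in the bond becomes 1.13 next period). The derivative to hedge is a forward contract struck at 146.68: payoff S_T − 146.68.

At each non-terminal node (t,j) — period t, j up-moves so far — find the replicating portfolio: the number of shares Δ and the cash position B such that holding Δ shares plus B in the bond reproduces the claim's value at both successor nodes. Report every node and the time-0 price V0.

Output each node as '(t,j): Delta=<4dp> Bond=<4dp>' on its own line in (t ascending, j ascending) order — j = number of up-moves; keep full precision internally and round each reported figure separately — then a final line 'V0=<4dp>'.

(0,0): Delta=1.0000 Bond=-101.6566
(1,0): Delta=1.0000 Bond=-114.8720
(1,1): Delta=1.0000 Bond=-114.8720
(2,0): Delta=1.0000 Bond=-129.8053
(2,1): Delta=1.0000 Bond=-129.8053
(2,2): Delta=1.0000 Bond=-129.8053
V0=-24.6566

Under the risk-neutral measure, an up-move has probability p* = (R−d)/(u−d) = 0.4423 and values discount at R = 1.13.
At expiry t=3: V(3,0)=-90.5470, V(3,1)=-58.1146, V(3,2)=-6.9435, V(3,3)=73.7932
  t=2,j=0: stock 62.3700 → up 88.5654 (V=-58.1146), down 56.1330 (V=-90.5470). Price -67.4353; hedge Δ=1.0000, bond B=-129.8053.
  t=2,j=1: stock 98.4060 → up 139.7365 (V=-6.9435), down 88.5654 (V=-58.1146). Price -31.3993; hedge Δ=1.0000, bond B=-129.8053.
  t=2,j=2: stock 155.2628 → up 220.4732 (V=73.7932), down 139.7365 (V=-6.9435). Price 25.4575; hedge Δ=1.0000, bond B=-129.8053.
  t=1,j=0: stock 69.3000 → up 98.4060 (V=-31.3993), down 62.3700 (V=-67.4353). Price -45.5720; hedge Δ=1.0000, bond B=-114.8720.
  t=1,j=1: stock 109.3400 → up 155.2628 (V=25.4575), down 98.4060 (V=-31.3993). Price -5.5320; hedge Δ=1.0000, bond B=-114.8720.
  t=0,j=0: stock 77.0000 → up 109.3400 (V=-5.5320), down 69.3000 (V=-45.5720). Price -24.6566; hedge Δ=1.0000, bond B=-101.6566.
Self-financing check: at every node Δ·S+B equals the discounted successor values.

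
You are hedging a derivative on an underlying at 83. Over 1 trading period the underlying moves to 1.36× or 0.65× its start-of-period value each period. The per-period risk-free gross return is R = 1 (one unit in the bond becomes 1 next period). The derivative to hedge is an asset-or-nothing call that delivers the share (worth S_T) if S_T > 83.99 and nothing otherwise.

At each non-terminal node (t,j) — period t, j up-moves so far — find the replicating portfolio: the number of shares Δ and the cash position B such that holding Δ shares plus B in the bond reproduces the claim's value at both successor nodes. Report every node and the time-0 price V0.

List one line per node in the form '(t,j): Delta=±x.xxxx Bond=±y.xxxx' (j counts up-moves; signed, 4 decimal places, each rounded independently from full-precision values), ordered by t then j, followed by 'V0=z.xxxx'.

Risk-neutral probability p* = (R−d)/(u−d) = (1−0.65)/(1.36−0.65) = 0.4930.
At expiry t=1: V(1,0)=0.0000, V(1,1)=112.8800
(0,0): S=83.0000. Δ = (V_up−V_dn)/(S_up−S_dn) = (112.8800−0.0000)/(112.8800−53.9500) = 1.9155. V = [p*·112.8800 + (1−p*)·0.0000]/1 = 55.6451. B = V − Δ·S = -103.3408.
Self-financing check: at every node Δ·S+B equals the discounted successor values.

(0,0): Delta=1.9155 Bond=-103.3408
V0=55.6451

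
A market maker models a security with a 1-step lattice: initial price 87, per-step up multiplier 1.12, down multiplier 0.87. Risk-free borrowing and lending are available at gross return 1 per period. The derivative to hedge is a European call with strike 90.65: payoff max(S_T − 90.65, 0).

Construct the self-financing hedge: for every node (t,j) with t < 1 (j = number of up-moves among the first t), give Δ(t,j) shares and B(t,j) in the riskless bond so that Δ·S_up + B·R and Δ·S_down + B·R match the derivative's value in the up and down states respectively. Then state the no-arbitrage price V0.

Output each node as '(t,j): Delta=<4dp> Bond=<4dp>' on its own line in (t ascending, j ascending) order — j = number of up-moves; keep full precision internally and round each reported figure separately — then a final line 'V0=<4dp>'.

(0,0): Delta=0.3122 Bond=-23.6292
V0=3.5308

Risk-neutral probability p* = (R−d)/(u−d) = (1−0.87)/(1.12−0.87) = 0.5200.
At expiry t=1: V(1,0)=0.0000, V(1,1)=6.7900
  t=0,j=0: stock 87.0000 → up 97.4400 (V=6.7900), down 75.6900 (V=0.0000). Price 3.5308; hedge Δ=0.3122, bond B=-23.6292.
Self-financing check: at every node Δ·S+B equals the discounted successor values.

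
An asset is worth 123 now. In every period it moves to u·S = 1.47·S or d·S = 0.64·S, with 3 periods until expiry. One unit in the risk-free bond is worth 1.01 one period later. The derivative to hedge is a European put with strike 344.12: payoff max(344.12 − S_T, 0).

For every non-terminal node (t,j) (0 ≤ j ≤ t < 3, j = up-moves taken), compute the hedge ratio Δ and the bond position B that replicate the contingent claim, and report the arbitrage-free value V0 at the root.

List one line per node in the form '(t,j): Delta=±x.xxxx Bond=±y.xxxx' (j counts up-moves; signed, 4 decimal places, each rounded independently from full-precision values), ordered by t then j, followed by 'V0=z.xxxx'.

The replicating-portfolio and risk-neutral prices coincide; use p* = (1.01−0.64)/(1.47−0.64) = 0.4458 for the latter.
Terminal payoffs: V(3,0)=311.8763, V(3,1)=270.0602, V(3,2)=174.0140, V(3,3)=0.0000
  t=2,j=0: stock 50.3808 → up 74.0598 (V=270.0602), down 32.2437 (V=311.8763). Price 290.3321; hedge Δ=-1.0000, bond B=340.7129.
  t=2,j=1: stock 115.7184 → up 170.1060 (V=174.0140), down 74.0598 (V=270.0602). Price 224.9945; hedge Δ=-1.0000, bond B=340.7129.
  t=2,j=2: stock 265.7907 → up 390.7123 (V=0.0000), down 170.1060 (V=174.0140). Price 95.4866; hedge Δ=-0.7888, bond B=305.1420.
  t=1,j=0: stock 78.7200 → up 115.7184 (V=224.9945), down 50.3808 (V=290.3321). Price 258.6195; hedge Δ=-1.0000, bond B=337.3395.
  t=1,j=1: stock 180.8100 → up 265.7907 (V=95.4866), down 115.7184 (V=224.9945). Price 165.6060; hedge Δ=-0.8630, bond B=321.6396.
  t=0,j=0: stock 123.0000 → up 180.8100 (V=165.6060), down 78.7200 (V=258.6195). Price 215.0056; hedge Δ=-0.9111, bond B=327.0700.
Root portfolio cost Δ·123+B reproduces V0=215.0056.

(0,0): Delta=-0.9111 Bond=327.0700
(1,0): Delta=-1.0000 Bond=337.3395
(1,1): Delta=-0.8630 Bond=321.6396
(2,0): Delta=-1.0000 Bond=340.7129
(2,1): Delta=-1.0000 Bond=340.7129
(2,2): Delta=-0.7888 Bond=305.1420
V0=215.0056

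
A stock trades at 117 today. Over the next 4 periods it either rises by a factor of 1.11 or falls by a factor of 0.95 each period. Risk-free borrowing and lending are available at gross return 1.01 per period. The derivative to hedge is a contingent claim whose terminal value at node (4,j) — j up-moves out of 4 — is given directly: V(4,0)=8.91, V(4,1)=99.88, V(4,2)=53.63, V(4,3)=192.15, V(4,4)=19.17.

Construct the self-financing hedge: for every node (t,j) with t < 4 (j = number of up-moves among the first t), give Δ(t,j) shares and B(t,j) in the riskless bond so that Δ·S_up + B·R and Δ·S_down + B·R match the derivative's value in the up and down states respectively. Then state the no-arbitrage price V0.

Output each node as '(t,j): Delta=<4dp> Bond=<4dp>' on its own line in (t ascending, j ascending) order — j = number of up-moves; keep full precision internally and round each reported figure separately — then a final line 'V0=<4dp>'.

(0,0): Delta=1.5184 Bond=-99.5073
(1,0): Delta=1.8375 Bond=-135.9648
(1,1): Delta=1.0633 Bond=-41.3983
(2,0): Delta=2.3156 Bond=-187.8068
(2,1): Delta=1.1555 Bond=-53.1873
(2,2): Delta=0.9318 Bond=-22.8539
(3,0): Delta=5.6679 Bond=-525.9647
(3,1): Delta=-2.4662 Bond=370.7816
(3,2): Delta=6.3217 Bond=-761.2203
(3,3): Delta=-6.7565 Bond=1207.1473
V0=78.1507

Since d<R<u, set p* = (R−d)/(u−d) = 0.3750; price each node as the discounted p*-expectation of its children.
Terminal values V(4,·): V(4,0)=8.9100, V(4,1)=99.8800, V(4,2)=53.6300, V(4,3)=192.1500, V(4,4)=19.1700
  t=3,j=0: stock 100.3129 → up 111.3473 (V=99.8800), down 95.2972 (V=8.9100). Price 42.5978; hedge Δ=5.6679, bond B=-525.9647.
  t=3,j=1: stock 117.2077 → up 130.1005 (V=53.6300), down 111.3473 (V=99.8800). Price 81.7191; hedge Δ=-2.4662, bond B=370.7816.
  t=3,j=2: stock 136.9479 → up 152.0122 (V=192.1500), down 130.1005 (V=53.6300). Price 104.5297; hedge Δ=6.3217, bond B=-761.2203.
  t=3,j=3: stock 160.0128 → up 177.6142 (V=19.1700), down 152.0122 (V=192.1500). Price 126.0223; hedge Δ=-6.7565, bond B=1207.1473.
  t=2,j=0: stock 105.5925 → up 117.2077 (V=81.7191), down 100.3129 (V=42.5978). Price 56.7012; hedge Δ=2.3156, bond B=-187.8068.
  t=2,j=1: stock 123.3765 → up 136.9479 (V=104.5297), down 117.2077 (V=81.7191). Price 89.3793; hedge Δ=1.1555, bond B=-53.1873.
  t=2,j=2: stock 144.1557 → up 160.0128 (V=126.0223), down 136.9479 (V=104.5297). Price 111.4747; hedge Δ=0.9318, bond B=-22.8539.
  t=1,j=0: stock 111.1500 → up 123.3765 (V=89.3793), down 105.5925 (V=56.7012). Price 68.2728; hedge Δ=1.8375, bond B=-135.9648.
  t=1,j=1: stock 129.8700 → up 144.1557 (V=111.4747), down 123.3765 (V=89.3793). Price 96.6981; hedge Δ=1.0633, bond B=-41.3983.
  t=0,j=0: stock 117.0000 → up 129.8700 (V=96.6981), down 111.1500 (V=68.2728). Price 78.1507; hedge Δ=1.5184, bond B=-99.5073.
The time-0 hedge costs 78.1507, which is the no-arbitrage price.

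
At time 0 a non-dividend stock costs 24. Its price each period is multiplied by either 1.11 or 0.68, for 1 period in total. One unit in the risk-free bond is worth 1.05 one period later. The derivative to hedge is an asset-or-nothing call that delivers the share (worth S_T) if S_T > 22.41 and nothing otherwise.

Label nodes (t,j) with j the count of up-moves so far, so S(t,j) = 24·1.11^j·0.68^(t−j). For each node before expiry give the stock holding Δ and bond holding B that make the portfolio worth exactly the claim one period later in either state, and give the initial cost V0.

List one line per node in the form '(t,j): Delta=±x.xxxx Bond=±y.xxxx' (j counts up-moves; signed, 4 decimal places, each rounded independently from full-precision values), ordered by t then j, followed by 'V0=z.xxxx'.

(0,0): Delta=2.5814 Bond=-40.1223
V0=21.8312

Under the risk-neutral measure, an up-move has probability p* = (R−d)/(u−d) = 0.8605 and values discount at R = 1.05.
Terminal values V(1,·): V(1,0)=0.0000, V(1,1)=26.6400
Node (0,0) S=24.0000: V=(p*·26.6400+(1−p*)·0.0000)/1.05=21.8312; Δ=(26.6400−0.0000)/(26.6400−16.3200)=2.5814; B=V−Δ·S=-40.1223
Each (Δ,B) replicates both successor values, so the strategy is self-financing and V0 is arbitrage-free.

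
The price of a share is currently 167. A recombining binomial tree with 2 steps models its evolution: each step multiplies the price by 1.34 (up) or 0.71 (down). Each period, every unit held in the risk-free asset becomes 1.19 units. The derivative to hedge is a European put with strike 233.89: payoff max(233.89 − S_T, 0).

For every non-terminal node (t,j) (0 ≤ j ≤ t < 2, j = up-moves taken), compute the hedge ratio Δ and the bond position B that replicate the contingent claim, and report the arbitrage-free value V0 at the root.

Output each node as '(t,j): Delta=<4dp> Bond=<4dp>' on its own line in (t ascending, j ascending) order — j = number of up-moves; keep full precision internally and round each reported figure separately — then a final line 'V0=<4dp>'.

Under the risk-neutral measure, an up-move has probability p* = (R−d)/(u−d) = 0.7619 and values discount at R = 1.19.
Payoff layer (t=2): V(2,0)=149.7053, V(2,1)=75.0062, V(2,2)=0.0000
  t=1,j=0: stock 118.5700 → up 158.8838 (V=75.0062), down 84.1847 (V=149.7053). Price 77.9762; hedge Δ=-1.0000, bond B=196.5462.
  t=1,j=1: stock 223.7800 → up 299.8652 (V=0.0000), down 158.8838 (V=75.0062). Price 15.0072; hedge Δ=-0.5320, bond B=134.0647.
  t=0,j=0: stock 167.0000 → up 223.7800 (V=15.0072), down 118.5700 (V=77.9762). Price 25.2100; hedge Δ=-0.5985, bond B=125.1607.
Root portfolio cost Δ·167+B reproduces V0=25.2100.

(0,0): Delta=-0.5985 Bond=125.1607
(1,0): Delta=-1.0000 Bond=196.5462
(1,1): Delta=-0.5320 Bond=134.0647
V0=25.2100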